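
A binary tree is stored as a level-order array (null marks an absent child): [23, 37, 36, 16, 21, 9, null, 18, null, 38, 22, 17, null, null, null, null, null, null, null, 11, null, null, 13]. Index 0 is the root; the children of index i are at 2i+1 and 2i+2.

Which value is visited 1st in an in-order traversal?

18

In-order visits the left subtree, then the node, then the right subtree.
At 23: go left to 37.
  At 37: go left to 16.
    At 16: go left to 18.
      18 is a leaf — visit 18.
    Visit 16.
    At 16: no right child.
  Visit 37.
  At 37: go right to 21.
    At 21: go left to 38.
      At 38: go left to 11.
        11 is a leaf — visit 11.
      Visit 38.
      At 38: no right child.
    Visit 21.
    At 21: go right to 22.
      At 22: no left child.
      Visit 22.
      At 22: go right to 13.
        13 is a leaf — visit 13.
Visit 23.
At 23: go right to 36.
  At 36: go left to 9.
    At 9: go left to 17.
      17 is a leaf — visit 17.
    Visit 9.
    At 9: no right child.
  Visit 36.
  At 36: no right child.
Full in-order sequence: 18, 16, 37, 11, 38, 21, 22, 13, 23, 17, 9, 36.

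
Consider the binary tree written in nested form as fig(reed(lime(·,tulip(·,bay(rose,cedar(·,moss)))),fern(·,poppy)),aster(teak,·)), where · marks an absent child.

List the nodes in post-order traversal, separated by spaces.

Post-order visits the left subtree, then the right subtree, then the node.
At fig: go left to reed.
  At reed: go left to lime.
    At lime: no left child.
    At lime: go right to tulip.
      At tulip: no left child.
      At tulip: go right to bay.
        At bay: go left to rose.
          rose is a leaf — visit rose.
        At bay: go right to cedar.
          At cedar: no left child.
          At cedar: go right to moss.
            moss is a leaf — visit moss.
          Visit cedar.
        Visit bay.
      Visit tulip.
    Visit lime.
  At reed: go right to fern.
    At fern: no left child.
    At fern: go right to poppy.
      poppy is a leaf — visit poppy.
    Visit fern.
  Visit reed.
At fig: go right to aster.
  At aster: go left to teak.
    teak is a leaf — visit teak.
  At aster: no right child.
  Visit aster.
Visit fig.

rose moss cedar bay tulip lime poppy fern reed teak aster fig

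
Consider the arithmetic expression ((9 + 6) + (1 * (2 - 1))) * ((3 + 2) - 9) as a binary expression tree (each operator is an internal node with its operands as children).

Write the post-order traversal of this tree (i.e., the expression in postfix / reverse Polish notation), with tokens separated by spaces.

Post-order on an expression tree gives postfix notation: for each operator, emit left operand, right operand, then the operator.

9 6 + 1 2 1 - * + 3 2 + 9 - *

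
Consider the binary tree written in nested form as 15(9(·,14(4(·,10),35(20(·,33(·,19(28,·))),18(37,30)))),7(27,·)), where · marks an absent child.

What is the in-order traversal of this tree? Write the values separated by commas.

9, 4, 10, 14, 20, 33, 28, 19, 35, 37, 18, 30, 15, 27, 7

In-order visits the left subtree, then the node, then the right subtree.
At 15: go left to 9.
  At 9: no left child.
  Visit 9.
  At 9: go right to 14.
    At 14: go left to 4.
      At 4: no left child.
      Visit 4.
      At 4: go right to 10.
        10 is a leaf — visit 10.
    Visit 14.
    At 14: go right to 35.
      At 35: go left to 20.
        At 20: no left child.
        Visit 20.
        At 20: go right to 33.
          At 33: no left child.
          Visit 33.
          At 33: go right to 19.
            At 19: go left to 28.
              28 is a leaf — visit 28.
            Visit 19.
            At 19: no right child.
      Visit 35.
      At 35: go right to 18.
        At 18: go left to 37.
          37 is a leaf — visit 37.
        Visit 18.
        At 18: go right to 30.
          30 is a leaf — visit 30.
Visit 15.
At 15: go right to 7.
  At 7: go left to 27.
    27 is a leaf — visit 27.
  Visit 7.
  At 7: no right child.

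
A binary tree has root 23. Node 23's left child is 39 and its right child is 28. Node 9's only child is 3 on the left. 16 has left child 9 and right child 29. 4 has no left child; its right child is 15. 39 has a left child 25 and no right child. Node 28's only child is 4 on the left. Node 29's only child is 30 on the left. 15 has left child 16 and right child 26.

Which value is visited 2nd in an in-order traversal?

In-order visits the left subtree, then the node, then the right subtree.
At 23: go left to 39.
  At 39: go left to 25.
    25 is a leaf — visit 25.
  Visit 39.
  At 39: no right child.
Visit 23.
At 23: go right to 28.
  At 28: go left to 4.
    At 4: no left child.
    Visit 4.
    At 4: go right to 15.
      At 15: go left to 16.
        At 16: go left to 9.
          At 9: go left to 3.
            3 is a leaf — visit 3.
          Visit 9.
          At 9: no right child.
        Visit 16.
        At 16: go right to 29.
          At 29: go left to 30.
            30 is a leaf — visit 30.
          Visit 29.
          At 29: no right child.
      Visit 15.
      At 15: go right to 26.
        26 is a leaf — visit 26.
  Visit 28.
  At 28: no right child.
Full in-order sequence: 25, 39, 23, 4, 3, 9, 16, 30, 29, 15, 26, 28.

39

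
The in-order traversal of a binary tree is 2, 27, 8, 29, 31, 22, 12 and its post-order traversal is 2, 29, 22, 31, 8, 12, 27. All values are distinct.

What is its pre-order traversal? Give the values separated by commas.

27, 2, 12, 8, 31, 29, 22

The last element of post-order is the root; it splits in-order into left and right subtrees.
Root 27: left subtree has 1 node {2}, right has 5 {8, 29, 31, 22, 12}.
  Root 12: left subtree has 4 nodes {8, 29, 31, 22}, right has 0 { }.
    Root 8: left subtree has 0 nodes { }, right has 3 {29, 31, 22}.
      Root 31: left subtree has 1 node {29}, right has 1 {22}.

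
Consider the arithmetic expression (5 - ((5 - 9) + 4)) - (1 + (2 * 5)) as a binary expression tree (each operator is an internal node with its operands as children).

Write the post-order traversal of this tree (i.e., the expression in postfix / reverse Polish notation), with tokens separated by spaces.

5 5 9 - 4 + - 1 2 5 * + -

Post-order on an expression tree gives postfix notation: for each operator, emit left operand, right operand, then the operator.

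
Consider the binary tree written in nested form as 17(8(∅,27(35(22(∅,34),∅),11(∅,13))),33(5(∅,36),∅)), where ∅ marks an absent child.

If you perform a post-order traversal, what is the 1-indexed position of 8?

Post-order visits the left subtree, then the right subtree, then the node.
At 17: go left to 8.
  At 8: no left child.
  At 8: go right to 27.
    At 27: go left to 35.
      At 35: go left to 22.
        At 22: no left child.
        At 22: go right to 34.
          34 is a leaf — visit 34.
        Visit 22.
      At 35: no right child.
      Visit 35.
    At 27: go right to 11.
      At 11: no left child.
      At 11: go right to 13.
        13 is a leaf — visit 13.
      Visit 11.
    Visit 27.
  Visit 8.
At 17: go right to 33.
  At 33: go left to 5.
    At 5: no left child.
    At 5: go right to 36.
      36 is a leaf — visit 36.
    Visit 5.
  At 33: no right child.
  Visit 33.
Visit 17.
Full post-order sequence: 34, 22, 35, 13, 11, 27, 8, 36, 5, 33, 17.

7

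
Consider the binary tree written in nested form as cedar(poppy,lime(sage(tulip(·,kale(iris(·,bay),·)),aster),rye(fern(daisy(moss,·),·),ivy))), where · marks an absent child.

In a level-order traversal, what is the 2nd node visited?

poppy

Level-order visits nodes level by level from the root, left to right within each level.
Level 0: cedar
Level 1: poppy, lime
Level 2: sage, rye
Level 3: tulip, aster, fern, ivy
Level 4: kale, daisy
Level 5: iris, moss
Level 6: bay
Full level-order sequence: cedar, poppy, lime, sage, rye, tulip, aster, fern, ivy, kale, daisy, iris, moss, bay.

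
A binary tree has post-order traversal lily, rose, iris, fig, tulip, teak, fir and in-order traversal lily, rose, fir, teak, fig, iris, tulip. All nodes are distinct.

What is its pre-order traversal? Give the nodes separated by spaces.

fir rose lily teak tulip fig iris

The last element of post-order is the root; it splits in-order into left and right subtrees.
Root fir: left subtree has 2 nodes {lily, rose}, right has 4 {teak, fig, iris, tulip}.
  Root rose: left subtree has 1 node {lily}, right has 0 { }.
  Root teak: left subtree has 0 nodes { }, right has 3 {fig, iris, tulip}.
    Root tulip: left subtree has 2 nodes {fig, iris}, right has 0 { }.
      Root fig: left subtree has 0 nodes { }, right has 1 {iris}.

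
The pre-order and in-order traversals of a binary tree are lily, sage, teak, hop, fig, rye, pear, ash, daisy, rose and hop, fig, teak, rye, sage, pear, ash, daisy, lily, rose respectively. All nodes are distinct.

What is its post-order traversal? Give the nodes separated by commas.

fig, hop, rye, teak, daisy, ash, pear, sage, rose, lily

The first element of pre-order is the root; it splits in-order into left and right subtrees.
Root lily: left subtree has 8 nodes {hop, fig, teak, rye, sage, pear, ash, daisy}, right has 1 {rose}.
  Root sage: left subtree has 4 nodes {hop, fig, teak, rye}, right has 3 {pear, ash, daisy}.
    Root teak: left subtree has 2 nodes {hop, fig}, right has 1 {rye}.
      Root hop: left subtree has 0 nodes { }, right has 1 {fig}.
    Root pear: left subtree has 0 nodes { }, right has 2 {ash, daisy}.
      Root ash: left subtree has 0 nodes { }, right has 1 {daisy}.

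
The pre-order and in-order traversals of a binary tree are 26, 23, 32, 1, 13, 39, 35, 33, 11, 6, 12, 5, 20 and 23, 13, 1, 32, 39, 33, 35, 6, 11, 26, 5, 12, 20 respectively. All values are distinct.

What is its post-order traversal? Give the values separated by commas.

13, 1, 33, 6, 11, 35, 39, 32, 23, 5, 20, 12, 26

The first element of pre-order is the root; it splits in-order into left and right subtrees.
Root 26: left subtree has 9 nodes {23, 13, 1, 32, 39, 33, 35, 6, 11}, right has 3 {5, 12, 20}.
  Root 23: left subtree has 0 nodes { }, right has 8 {13, 1, 32, 39, 33, 35, 6, 11}.
    Root 32: left subtree has 2 nodes {13, 1}, right has 5 {39, 33, 35, 6, 11}.
      Root 1: left subtree has 1 node {13}, right has 0 { }.
      Root 39: left subtree has 0 nodes { }, right has 4 {33, 35, 6, 11}.
        Root 35: left subtree has 1 node {33}, right has 2 {6, 11}.
          Root 11: left subtree has 1 node {6}, right has 0 { }.
  Root 12: left subtree has 1 node {5}, right has 1 {20}.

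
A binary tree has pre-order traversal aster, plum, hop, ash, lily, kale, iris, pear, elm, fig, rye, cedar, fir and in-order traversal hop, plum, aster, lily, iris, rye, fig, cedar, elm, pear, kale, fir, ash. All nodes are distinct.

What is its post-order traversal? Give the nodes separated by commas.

hop, plum, rye, cedar, fig, elm, pear, iris, fir, kale, lily, ash, aster

The first element of pre-order is the root; it splits in-order into left and right subtrees.
Root aster: left subtree has 2 nodes {hop, plum}, right has 10 {lily, iris, rye, fig, cedar, elm, pear, kale, fir, ash}.
  Root plum: left subtree has 1 node {hop}, right has 0 { }.
  Root ash: left subtree has 9 nodes {lily, iris, rye, fig, cedar, elm, pear, kale, fir}, right has 0 { }.
    Root lily: left subtree has 0 nodes { }, right has 8 {iris, rye, fig, cedar, elm, pear, kale, fir}.
      Root kale: left subtree has 6 nodes {iris, rye, fig, cedar, elm, pear}, right has 1 {fir}.
        Root iris: left subtree has 0 nodes { }, right has 5 {rye, fig, cedar, elm, pear}.
          Root pear: left subtree has 4 nodes {rye, fig, cedar, elm}, right has 0 { }.
            Root elm: left subtree has 3 nodes {rye, fig, cedar}, right has 0 { }.
              Root fig: left subtree has 1 node {rye}, right has 1 {cedar}.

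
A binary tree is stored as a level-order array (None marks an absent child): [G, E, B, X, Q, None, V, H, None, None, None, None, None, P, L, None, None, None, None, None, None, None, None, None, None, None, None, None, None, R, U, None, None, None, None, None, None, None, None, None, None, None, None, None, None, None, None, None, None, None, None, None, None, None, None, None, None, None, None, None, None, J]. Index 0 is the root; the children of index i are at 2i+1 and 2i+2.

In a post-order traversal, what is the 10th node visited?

Post-order visits the left subtree, then the right subtree, then the node.
At G: go left to E.
  At E: go left to X.
    At X: go left to H.
      H is a leaf — visit H.
    At X: no right child.
    Visit X.
  At E: go right to Q.
    Q is a leaf — visit Q.
  Visit E.
At G: go right to B.
  At B: no left child.
  At B: go right to V.
    At V: go left to P.
      P is a leaf — visit P.
    At V: go right to L.
      At L: go left to R.
        R is a leaf — visit R.
      At L: go right to U.
        At U: go left to J.
          J is a leaf — visit J.
        At U: no right child.
        Visit U.
      Visit L.
    Visit V.
  Visit B.
Visit G.
Full post-order sequence: H, X, Q, E, P, R, J, U, L, V, B, G.

V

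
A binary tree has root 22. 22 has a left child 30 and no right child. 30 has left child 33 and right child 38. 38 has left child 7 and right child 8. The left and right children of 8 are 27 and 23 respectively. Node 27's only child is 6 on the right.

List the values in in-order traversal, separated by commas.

In-order visits the left subtree, then the node, then the right subtree.
At 22: go left to 30.
  At 30: go left to 33.
    33 is a leaf — visit 33.
  Visit 30.
  At 30: go right to 38.
    At 38: go left to 7.
      7 is a leaf — visit 7.
    Visit 38.
    At 38: go right to 8.
      At 8: go left to 27.
        At 27: no left child.
        Visit 27.
        At 27: go right to 6.
          6 is a leaf — visit 6.
      Visit 8.
      At 8: go right to 23.
        23 is a leaf — visit 23.
Visit 22.
At 22: no right child.

33, 30, 7, 38, 27, 6, 8, 23, 22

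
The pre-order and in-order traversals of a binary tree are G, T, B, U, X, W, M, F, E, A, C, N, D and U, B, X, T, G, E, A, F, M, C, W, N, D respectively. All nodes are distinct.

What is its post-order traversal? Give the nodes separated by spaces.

The first element of pre-order is the root; it splits in-order into left and right subtrees.
Root G: left subtree has 4 nodes {U, B, X, T}, right has 8 {E, A, F, M, C, W, N, D}.
  Root T: left subtree has 3 nodes {U, B, X}, right has 0 { }.
    Root B: left subtree has 1 node {U}, right has 1 {X}.
  Root W: left subtree has 5 nodes {E, A, F, M, C}, right has 2 {N, D}.
    Root M: left subtree has 3 nodes {E, A, F}, right has 1 {C}.
      Root F: left subtree has 2 nodes {E, A}, right has 0 { }.
        Root E: left subtree has 0 nodes { }, right has 1 {A}.
    Root N: left subtree has 0 nodes { }, right has 1 {D}.

U X B T A E F C M D N W G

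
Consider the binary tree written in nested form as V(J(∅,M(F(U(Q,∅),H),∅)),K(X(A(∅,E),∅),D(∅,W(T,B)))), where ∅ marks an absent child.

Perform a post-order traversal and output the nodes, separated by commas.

Q, U, H, F, M, J, E, A, X, T, B, W, D, K, V

Post-order visits the left subtree, then the right subtree, then the node.
At V: go left to J.
  At J: no left child.
  At J: go right to M.
    At M: go left to F.
      At F: go left to U.
        At U: go left to Q.
          Q is a leaf — visit Q.
        At U: no right child.
        Visit U.
      At F: go right to H.
        H is a leaf — visit H.
      Visit F.
    At M: no right child.
    Visit M.
  Visit J.
At V: go right to K.
  At K: go left to X.
    At X: go left to A.
      At A: no left child.
      At A: go right to E.
        E is a leaf — visit E.
      Visit A.
    At X: no right child.
    Visit X.
  At K: go right to D.
    At D: no left child.
    At D: go right to W.
      At W: go left to T.
        T is a leaf — visit T.
      At W: go right to B.
        B is a leaf — visit B.
      Visit W.
    Visit D.
  Visit K.
Visit V.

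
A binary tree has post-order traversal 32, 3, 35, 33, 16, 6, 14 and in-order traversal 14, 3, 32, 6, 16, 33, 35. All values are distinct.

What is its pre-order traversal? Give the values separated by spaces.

14 6 3 32 16 33 35

The last element of post-order is the root; it splits in-order into left and right subtrees.
Root 14: left subtree has 0 nodes { }, right has 6 {3, 32, 6, 16, 33, 35}.
  Root 6: left subtree has 2 nodes {3, 32}, right has 3 {16, 33, 35}.
    Root 3: left subtree has 0 nodes { }, right has 1 {32}.
    Root 16: left subtree has 0 nodes { }, right has 2 {33, 35}.
      Root 33: left subtree has 0 nodes { }, right has 1 {35}.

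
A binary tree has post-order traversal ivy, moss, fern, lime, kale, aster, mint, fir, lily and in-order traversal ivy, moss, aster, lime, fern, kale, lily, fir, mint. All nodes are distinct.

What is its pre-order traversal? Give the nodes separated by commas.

The last element of post-order is the root; it splits in-order into left and right subtrees.
Root lily: left subtree has 6 nodes {ivy, moss, aster, lime, fern, kale}, right has 2 {fir, mint}.
  Root aster: left subtree has 2 nodes {ivy, moss}, right has 3 {lime, fern, kale}.
    Root moss: left subtree has 1 node {ivy}, right has 0 { }.
    Root kale: left subtree has 2 nodes {lime, fern}, right has 0 { }.
      Root lime: left subtree has 0 nodes { }, right has 1 {fern}.
  Root fir: left subtree has 0 nodes { }, right has 1 {mint}.

lily, aster, moss, ivy, kale, lime, fern, fir, mint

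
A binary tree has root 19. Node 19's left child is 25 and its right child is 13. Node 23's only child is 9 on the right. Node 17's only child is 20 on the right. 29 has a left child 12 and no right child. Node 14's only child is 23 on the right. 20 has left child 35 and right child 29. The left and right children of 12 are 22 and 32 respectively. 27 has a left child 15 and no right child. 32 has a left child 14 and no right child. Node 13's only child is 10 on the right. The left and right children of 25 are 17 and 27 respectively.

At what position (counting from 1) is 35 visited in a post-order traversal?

1

Post-order visits the left subtree, then the right subtree, then the node.
At 19: go left to 25.
  At 25: go left to 17.
    At 17: no left child.
    At 17: go right to 20.
      At 20: go left to 35.
        35 is a leaf — visit 35.
      At 20: go right to 29.
        At 29: go left to 12.
          At 12: go left to 22.
            22 is a leaf — visit 22.
          At 12: go right to 32.
            At 32: go left to 14.
              At 14: no left child.
              At 14: go right to 23.
                At 23: no left child.
                At 23: go right to 9.
                  9 is a leaf — visit 9.
                Visit 23.
              Visit 14.
            At 32: no right child.
            Visit 32.
          Visit 12.
        At 29: no right child.
        Visit 29.
      Visit 20.
    Visit 17.
  At 25: go right to 27.
    At 27: go left to 15.
      15 is a leaf — visit 15.
    At 27: no right child.
    Visit 27.
  Visit 25.
At 19: go right to 13.
  At 13: no left child.
  At 13: go right to 10.
    10 is a leaf — visit 10.
  Visit 13.
Visit 19.
Full post-order sequence: 35, 22, 9, 23, 14, 32, 12, 29, 20, 17, 15, 27, 25, 10, 13, 19.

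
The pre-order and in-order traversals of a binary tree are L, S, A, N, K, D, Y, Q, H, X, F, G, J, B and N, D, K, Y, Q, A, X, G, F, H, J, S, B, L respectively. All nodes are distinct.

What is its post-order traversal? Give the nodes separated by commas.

The first element of pre-order is the root; it splits in-order into left and right subtrees.
Root L: left subtree has 13 nodes {N, D, K, Y, Q, A, X, G, F, H, J, S, B}, right has 0 { }.
  Root S: left subtree has 11 nodes {N, D, K, Y, Q, A, X, G, F, H, J}, right has 1 {B}.
    Root A: left subtree has 5 nodes {N, D, K, Y, Q}, right has 5 {X, G, F, H, J}.
      Root N: left subtree has 0 nodes { }, right has 4 {D, K, Y, Q}.
        Root K: left subtree has 1 node {D}, right has 2 {Y, Q}.
          Root Y: left subtree has 0 nodes { }, right has 1 {Q}.
      Root H: left subtree has 3 nodes {X, G, F}, right has 1 {J}.
        Root X: left subtree has 0 nodes { }, right has 2 {G, F}.
          Root F: left subtree has 1 node {G}, right has 0 { }.

D, Q, Y, K, N, G, F, X, J, H, A, B, S, L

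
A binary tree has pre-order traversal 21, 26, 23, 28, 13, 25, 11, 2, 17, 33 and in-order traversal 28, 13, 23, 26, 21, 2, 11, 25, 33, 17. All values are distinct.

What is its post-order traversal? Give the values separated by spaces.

The first element of pre-order is the root; it splits in-order into left and right subtrees.
Root 21: left subtree has 4 nodes {28, 13, 23, 26}, right has 5 {2, 11, 25, 33, 17}.
  Root 26: left subtree has 3 nodes {28, 13, 23}, right has 0 { }.
    Root 23: left subtree has 2 nodes {28, 13}, right has 0 { }.
      Root 28: left subtree has 0 nodes { }, right has 1 {13}.
  Root 25: left subtree has 2 nodes {2, 11}, right has 2 {33, 17}.
    Root 11: left subtree has 1 node {2}, right has 0 { }.
    Root 17: left subtree has 1 node {33}, right has 0 { }.

13 28 23 26 2 11 33 17 25 21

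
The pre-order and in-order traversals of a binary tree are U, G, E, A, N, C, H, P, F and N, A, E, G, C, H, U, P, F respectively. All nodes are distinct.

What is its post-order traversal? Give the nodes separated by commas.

The first element of pre-order is the root; it splits in-order into left and right subtrees.
Root U: left subtree has 6 nodes {N, A, E, G, C, H}, right has 2 {P, F}.
  Root G: left subtree has 3 nodes {N, A, E}, right has 2 {C, H}.
    Root E: left subtree has 2 nodes {N, A}, right has 0 { }.
      Root A: left subtree has 1 node {N}, right has 0 { }.
    Root C: left subtree has 0 nodes { }, right has 1 {H}.
  Root P: left subtree has 0 nodes { }, right has 1 {F}.

N, A, E, H, C, G, F, P, U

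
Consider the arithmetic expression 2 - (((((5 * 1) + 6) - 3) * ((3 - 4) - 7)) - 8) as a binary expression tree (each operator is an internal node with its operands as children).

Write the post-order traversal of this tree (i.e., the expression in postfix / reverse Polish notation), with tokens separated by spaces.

2 5 1 * 6 + 3 - 3 4 - 7 - * 8 - -

Post-order on an expression tree gives postfix notation: for each operator, emit left operand, right operand, then the operator.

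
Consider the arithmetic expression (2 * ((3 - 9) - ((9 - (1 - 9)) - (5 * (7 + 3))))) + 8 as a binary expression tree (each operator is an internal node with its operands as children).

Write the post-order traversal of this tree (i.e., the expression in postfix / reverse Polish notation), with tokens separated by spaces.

Post-order on an expression tree gives postfix notation: for each operator, emit left operand, right operand, then the operator.

2 3 9 - 9 1 9 - - 5 7 3 + * - - * 8 +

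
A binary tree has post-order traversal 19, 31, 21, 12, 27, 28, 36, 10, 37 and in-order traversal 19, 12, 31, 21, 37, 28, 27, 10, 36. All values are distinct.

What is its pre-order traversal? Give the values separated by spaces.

The last element of post-order is the root; it splits in-order into left and right subtrees.
Root 37: left subtree has 4 nodes {19, 12, 31, 21}, right has 4 {28, 27, 10, 36}.
  Root 12: left subtree has 1 node {19}, right has 2 {31, 21}.
    Root 21: left subtree has 1 node {31}, right has 0 { }.
  Root 10: left subtree has 2 nodes {28, 27}, right has 1 {36}.
    Root 28: left subtree has 0 nodes { }, right has 1 {27}.

37 12 19 21 31 10 28 27 36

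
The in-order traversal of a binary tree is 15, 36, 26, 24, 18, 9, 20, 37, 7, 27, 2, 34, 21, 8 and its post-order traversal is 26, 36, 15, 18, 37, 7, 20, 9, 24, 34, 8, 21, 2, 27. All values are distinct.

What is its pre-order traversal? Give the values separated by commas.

The last element of post-order is the root; it splits in-order into left and right subtrees.
Root 27: left subtree has 9 nodes {15, 36, 26, 24, 18, 9, 20, 37, 7}, right has 4 {2, 34, 21, 8}.
  Root 24: left subtree has 3 nodes {15, 36, 26}, right has 5 {18, 9, 20, 37, 7}.
    Root 15: left subtree has 0 nodes { }, right has 2 {36, 26}.
      Root 36: left subtree has 0 nodes { }, right has 1 {26}.
    Root 9: left subtree has 1 node {18}, right has 3 {20, 37, 7}.
      Root 20: left subtree has 0 nodes { }, right has 2 {37, 7}.
        Root 7: left subtree has 1 node {37}, right has 0 { }.
  Root 2: left subtree has 0 nodes { }, right has 3 {34, 21, 8}.
    Root 21: left subtree has 1 node {34}, right has 1 {8}.

27, 24, 15, 36, 26, 9, 18, 20, 7, 37, 2, 21, 34, 8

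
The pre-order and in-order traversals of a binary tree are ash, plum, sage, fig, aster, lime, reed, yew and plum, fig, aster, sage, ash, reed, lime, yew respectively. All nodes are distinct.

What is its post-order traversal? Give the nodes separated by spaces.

The first element of pre-order is the root; it splits in-order into left and right subtrees.
Root ash: left subtree has 4 nodes {plum, fig, aster, sage}, right has 3 {reed, lime, yew}.
  Root plum: left subtree has 0 nodes { }, right has 3 {fig, aster, sage}.
    Root sage: left subtree has 2 nodes {fig, aster}, right has 0 { }.
      Root fig: left subtree has 0 nodes { }, right has 1 {aster}.
  Root lime: left subtree has 1 node {reed}, right has 1 {yew}.

aster fig sage plum reed yew lime ash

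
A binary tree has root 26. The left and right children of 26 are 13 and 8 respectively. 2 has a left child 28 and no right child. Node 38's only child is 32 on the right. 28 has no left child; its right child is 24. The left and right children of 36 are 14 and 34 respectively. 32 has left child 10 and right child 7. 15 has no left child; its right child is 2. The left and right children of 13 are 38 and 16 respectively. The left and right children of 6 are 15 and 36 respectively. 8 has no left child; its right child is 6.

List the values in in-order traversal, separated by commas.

In-order visits the left subtree, then the node, then the right subtree.
At 26: go left to 13.
  At 13: go left to 38.
    At 38: no left child.
    Visit 38.
    At 38: go right to 32.
      At 32: go left to 10.
        10 is a leaf — visit 10.
      Visit 32.
      At 32: go right to 7.
        7 is a leaf — visit 7.
  Visit 13.
  At 13: go right to 16.
    16 is a leaf — visit 16.
Visit 26.
At 26: go right to 8.
  At 8: no left child.
  Visit 8.
  At 8: go right to 6.
    At 6: go left to 15.
      At 15: no left child.
      Visit 15.
      At 15: go right to 2.
        At 2: go left to 28.
          At 28: no left child.
          Visit 28.
          At 28: go right to 24.
            24 is a leaf — visit 24.
        Visit 2.
        At 2: no right child.
    Visit 6.
    At 6: go right to 36.
      At 36: go left to 14.
        14 is a leaf — visit 14.
      Visit 36.
      At 36: go right to 34.
        34 is a leaf — visit 34.

38, 10, 32, 7, 13, 16, 26, 8, 15, 28, 24, 2, 6, 14, 36, 34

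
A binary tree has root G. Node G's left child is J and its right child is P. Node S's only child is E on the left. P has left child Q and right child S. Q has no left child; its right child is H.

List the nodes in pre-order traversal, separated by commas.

G, J, P, Q, H, S, E

Pre-order visits the node, then its left subtree, then its right subtree.
Visit G.
At G: go left to J.
  J is a leaf — visit J.
At G: go right to P.
  Visit P.
  At P: go left to Q.
    Visit Q.
    At Q: no left child.
    At Q: go right to H.
      H is a leaf — visit H.
  At P: go right to S.
    Visit S.
    At S: go left to E.
      E is a leaf — visit E.
    At S: no right child.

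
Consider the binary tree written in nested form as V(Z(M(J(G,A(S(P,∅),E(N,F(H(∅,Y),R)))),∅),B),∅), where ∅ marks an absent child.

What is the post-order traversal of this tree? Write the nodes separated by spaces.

G P S N Y H R F E A J M B Z V

Post-order visits the left subtree, then the right subtree, then the node.
At V: go left to Z.
  At Z: go left to M.
    At M: go left to J.
      At J: go left to G.
        G is a leaf — visit G.
      At J: go right to A.
        At A: go left to S.
          At S: go left to P.
            P is a leaf — visit P.
          At S: no right child.
          Visit S.
        At A: go right to E.
          At E: go left to N.
            N is a leaf — visit N.
          At E: go right to F.
            At F: go left to H.
              At H: no left child.
              At H: go right to Y.
                Y is a leaf — visit Y.
              Visit H.
            At F: go right to R.
              R is a leaf — visit R.
            Visit F.
          Visit E.
        Visit A.
      Visit J.
    At M: no right child.
    Visit M.
  At Z: go right to B.
    B is a leaf — visit B.
  Visit Z.
At V: no right child.
Visit V.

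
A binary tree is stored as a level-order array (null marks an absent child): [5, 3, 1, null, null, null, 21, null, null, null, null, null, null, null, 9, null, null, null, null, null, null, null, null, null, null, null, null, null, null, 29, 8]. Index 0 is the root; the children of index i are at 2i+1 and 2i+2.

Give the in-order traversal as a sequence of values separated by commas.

3, 5, 1, 21, 29, 9, 8

In-order visits the left subtree, then the node, then the right subtree.
At 5: go left to 3.
  3 is a leaf — visit 3.
Visit 5.
At 5: go right to 1.
  At 1: no left child.
  Visit 1.
  At 1: go right to 21.
    At 21: no left child.
    Visit 21.
    At 21: go right to 9.
      At 9: go left to 29.
        29 is a leaf — visit 29.
      Visit 9.
      At 9: go right to 8.
        8 is a leaf — visit 8.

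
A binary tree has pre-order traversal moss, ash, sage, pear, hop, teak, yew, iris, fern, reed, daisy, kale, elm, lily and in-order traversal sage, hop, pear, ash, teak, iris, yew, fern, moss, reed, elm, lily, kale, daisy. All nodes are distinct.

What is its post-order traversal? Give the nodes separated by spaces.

hop pear sage iris fern yew teak ash lily elm kale daisy reed moss

The first element of pre-order is the root; it splits in-order into left and right subtrees.
Root moss: left subtree has 8 nodes {sage, hop, pear, ash, teak, iris, yew, fern}, right has 5 {reed, elm, lily, kale, daisy}.
  Root ash: left subtree has 3 nodes {sage, hop, pear}, right has 4 {teak, iris, yew, fern}.
    Root sage: left subtree has 0 nodes { }, right has 2 {hop, pear}.
      Root pear: left subtree has 1 node {hop}, right has 0 { }.
    Root teak: left subtree has 0 nodes { }, right has 3 {iris, yew, fern}.
      Root yew: left subtree has 1 node {iris}, right has 1 {fern}.
  Root reed: left subtree has 0 nodes { }, right has 4 {elm, lily, kale, daisy}.
    Root daisy: left subtree has 3 nodes {elm, lily, kale}, right has 0 { }.
      Root kale: left subtree has 2 nodes {elm, lily}, right has 0 { }.
        Root elm: left subtree has 0 nodes { }, right has 1 {lily}.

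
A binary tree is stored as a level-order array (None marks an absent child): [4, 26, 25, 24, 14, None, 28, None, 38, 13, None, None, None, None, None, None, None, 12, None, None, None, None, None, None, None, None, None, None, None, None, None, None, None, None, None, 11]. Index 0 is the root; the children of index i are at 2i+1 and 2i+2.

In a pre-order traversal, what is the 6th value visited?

Pre-order visits the node, then its left subtree, then its right subtree.
Visit 4.
At 4: go left to 26.
  Visit 26.
  At 26: go left to 24.
    Visit 24.
    At 24: no left child.
    At 24: go right to 38.
      Visit 38.
      At 38: go left to 12.
        Visit 12.
        At 12: go left to 11.
          11 is a leaf — visit 11.
        At 12: no right child.
      At 38: no right child.
  At 26: go right to 14.
    Visit 14.
    At 14: go left to 13.
      13 is a leaf — visit 13.
    At 14: no right child.
At 4: go right to 25.
  Visit 25.
  At 25: no left child.
  At 25: go right to 28.
    28 is a leaf — visit 28.
Full pre-order sequence: 4, 26, 24, 38, 12, 11, 14, 13, 25, 28.

11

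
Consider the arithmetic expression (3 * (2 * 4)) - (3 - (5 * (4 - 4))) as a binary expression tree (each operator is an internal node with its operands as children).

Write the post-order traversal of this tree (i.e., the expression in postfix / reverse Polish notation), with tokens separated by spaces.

3 2 4 * * 3 5 4 4 - * - -

Post-order on an expression tree gives postfix notation: for each operator, emit left operand, right operand, then the operator.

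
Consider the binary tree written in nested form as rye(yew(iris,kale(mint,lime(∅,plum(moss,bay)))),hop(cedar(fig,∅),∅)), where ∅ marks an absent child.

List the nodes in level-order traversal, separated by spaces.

rye yew hop iris kale cedar mint lime fig plum moss bay

Level-order visits nodes level by level from the root, left to right within each level.
Level 0: rye
Level 1: yew, hop
Level 2: iris, kale, cedar
Level 3: mint, lime, fig
Level 4: plum
Level 5: moss, bay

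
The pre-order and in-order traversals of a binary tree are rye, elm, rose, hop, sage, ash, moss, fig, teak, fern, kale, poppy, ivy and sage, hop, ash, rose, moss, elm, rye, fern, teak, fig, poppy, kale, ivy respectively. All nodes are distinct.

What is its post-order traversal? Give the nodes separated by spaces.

sage ash hop moss rose elm fern teak poppy ivy kale fig rye

The first element of pre-order is the root; it splits in-order into left and right subtrees.
Root rye: left subtree has 6 nodes {sage, hop, ash, rose, moss, elm}, right has 6 {fern, teak, fig, poppy, kale, ivy}.
  Root elm: left subtree has 5 nodes {sage, hop, ash, rose, moss}, right has 0 { }.
    Root rose: left subtree has 3 nodes {sage, hop, ash}, right has 1 {moss}.
      Root hop: left subtree has 1 node {sage}, right has 1 {ash}.
  Root fig: left subtree has 2 nodes {fern, teak}, right has 3 {poppy, kale, ivy}.
    Root teak: left subtree has 1 node {fern}, right has 0 { }.
    Root kale: left subtree has 1 node {poppy}, right has 1 {ivy}.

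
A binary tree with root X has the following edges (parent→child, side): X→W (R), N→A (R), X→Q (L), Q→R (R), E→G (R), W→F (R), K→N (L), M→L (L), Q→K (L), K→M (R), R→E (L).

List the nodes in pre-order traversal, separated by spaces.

X Q K N A M L R E G W F

Pre-order visits the node, then its left subtree, then its right subtree.
Visit X.
At X: go left to Q.
  Visit Q.
  At Q: go left to K.
    Visit K.
    At K: go left to N.
      Visit N.
      At N: no left child.
      At N: go right to A.
        A is a leaf — visit A.
    At K: go right to M.
      Visit M.
      At M: go left to L.
        L is a leaf — visit L.
      At M: no right child.
  At Q: go right to R.
    Visit R.
    At R: go left to E.
      Visit E.
      At E: no left child.
      At E: go right to G.
        G is a leaf — visit G.
    At R: no right child.
At X: go right to W.
  Visit W.
  At W: no left child.
  At W: go right to F.
    F is a leaf — visit F.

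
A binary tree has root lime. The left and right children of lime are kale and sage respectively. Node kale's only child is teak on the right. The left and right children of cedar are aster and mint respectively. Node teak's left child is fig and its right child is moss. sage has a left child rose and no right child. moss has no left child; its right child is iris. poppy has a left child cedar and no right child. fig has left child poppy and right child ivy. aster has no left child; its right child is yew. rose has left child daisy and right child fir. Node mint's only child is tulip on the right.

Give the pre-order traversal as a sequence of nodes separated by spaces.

Pre-order visits the node, then its left subtree, then its right subtree.
Visit lime.
At lime: go left to kale.
  Visit kale.
  At kale: no left child.
  At kale: go right to teak.
    Visit teak.
    At teak: go left to fig.
      Visit fig.
      At fig: go left to poppy.
        Visit poppy.
        At poppy: go left to cedar.
          Visit cedar.
          At cedar: go left to aster.
            Visit aster.
            At aster: no left child.
            At aster: go right to yew.
              yew is a leaf — visit yew.
          At cedar: go right to mint.
            Visit mint.
            At mint: no left child.
            At mint: go right to tulip.
              tulip is a leaf — visit tulip.
        At poppy: no right child.
      At fig: go right to ivy.
        ivy is a leaf — visit ivy.
    At teak: go right to moss.
      Visit moss.
      At moss: no left child.
      At moss: go right to iris.
        iris is a leaf — visit iris.
At lime: go right to sage.
  Visit sage.
  At sage: go left to rose.
    Visit rose.
    At rose: go left to daisy.
      daisy is a leaf — visit daisy.
    At rose: go right to fir.
      fir is a leaf — visit fir.
  At sage: no right child.

lime kale teak fig poppy cedar aster yew mint tulip ivy moss iris sage rose daisy fir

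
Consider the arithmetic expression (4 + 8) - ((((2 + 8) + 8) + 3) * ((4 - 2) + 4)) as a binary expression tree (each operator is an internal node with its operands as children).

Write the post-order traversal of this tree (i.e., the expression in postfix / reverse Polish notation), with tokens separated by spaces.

Post-order on an expression tree gives postfix notation: for each operator, emit left operand, right operand, then the operator.

4 8 + 2 8 + 8 + 3 + 4 2 - 4 + * -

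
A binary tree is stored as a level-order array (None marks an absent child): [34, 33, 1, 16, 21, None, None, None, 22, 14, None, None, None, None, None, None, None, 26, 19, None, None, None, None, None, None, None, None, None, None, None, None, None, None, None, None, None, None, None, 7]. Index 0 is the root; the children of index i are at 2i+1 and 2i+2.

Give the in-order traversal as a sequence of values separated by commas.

In-order visits the left subtree, then the node, then the right subtree.
At 34: go left to 33.
  At 33: go left to 16.
    At 16: no left child.
    Visit 16.
    At 16: go right to 22.
      At 22: go left to 26.
        26 is a leaf — visit 26.
      Visit 22.
      At 22: go right to 19.
        At 19: no left child.
        Visit 19.
        At 19: go right to 7.
          7 is a leaf — visit 7.
  Visit 33.
  At 33: go right to 21.
    At 21: go left to 14.
      14 is a leaf — visit 14.
    Visit 21.
    At 21: no right child.
Visit 34.
At 34: go right to 1.
  1 is a leaf — visit 1.

16, 26, 22, 19, 7, 33, 14, 21, 34, 1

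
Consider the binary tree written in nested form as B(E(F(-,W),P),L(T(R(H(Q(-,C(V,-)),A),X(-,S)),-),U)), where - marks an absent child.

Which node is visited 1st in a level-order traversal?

B

Level-order visits nodes level by level from the root, left to right within each level.
Level 0: B
Level 1: E, L
Level 2: F, P, T, U
Level 3: W, R
Level 4: H, X
Level 5: Q, A, S
Level 6: C
Level 7: V
Full level-order sequence: B, E, L, F, P, T, U, W, R, H, X, Q, A, S, C, V.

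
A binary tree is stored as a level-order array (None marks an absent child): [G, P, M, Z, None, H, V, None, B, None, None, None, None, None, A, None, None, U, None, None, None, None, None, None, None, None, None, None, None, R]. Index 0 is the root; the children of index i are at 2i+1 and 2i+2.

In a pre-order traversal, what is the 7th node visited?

Pre-order visits the node, then its left subtree, then its right subtree.
Visit G.
At G: go left to P.
  Visit P.
  At P: go left to Z.
    Visit Z.
    At Z: no left child.
    At Z: go right to B.
      Visit B.
      At B: go left to U.
        U is a leaf — visit U.
      At B: no right child.
  At P: no right child.
At G: go right to M.
  Visit M.
  At M: go left to H.
    H is a leaf — visit H.
  At M: go right to V.
    Visit V.
    At V: no left child.
    At V: go right to A.
      Visit A.
      At A: go left to R.
        R is a leaf — visit R.
      At A: no right child.
Full pre-order sequence: G, P, Z, B, U, M, H, V, A, R.

H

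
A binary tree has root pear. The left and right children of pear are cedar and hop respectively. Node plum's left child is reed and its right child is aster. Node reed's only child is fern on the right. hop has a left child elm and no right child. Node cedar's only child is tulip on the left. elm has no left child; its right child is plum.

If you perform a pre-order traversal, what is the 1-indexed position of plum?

Pre-order visits the node, then its left subtree, then its right subtree.
Visit pear.
At pear: go left to cedar.
  Visit cedar.
  At cedar: go left to tulip.
    tulip is a leaf — visit tulip.
  At cedar: no right child.
At pear: go right to hop.
  Visit hop.
  At hop: go left to elm.
    Visit elm.
    At elm: no left child.
    At elm: go right to plum.
      Visit plum.
      At plum: go left to reed.
        Visit reed.
        At reed: no left child.
        At reed: go right to fern.
          fern is a leaf — visit fern.
      At plum: go right to aster.
        aster is a leaf — visit aster.
  At hop: no right child.
Full pre-order sequence: pear, cedar, tulip, hop, elm, plum, reed, fern, aster.

6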